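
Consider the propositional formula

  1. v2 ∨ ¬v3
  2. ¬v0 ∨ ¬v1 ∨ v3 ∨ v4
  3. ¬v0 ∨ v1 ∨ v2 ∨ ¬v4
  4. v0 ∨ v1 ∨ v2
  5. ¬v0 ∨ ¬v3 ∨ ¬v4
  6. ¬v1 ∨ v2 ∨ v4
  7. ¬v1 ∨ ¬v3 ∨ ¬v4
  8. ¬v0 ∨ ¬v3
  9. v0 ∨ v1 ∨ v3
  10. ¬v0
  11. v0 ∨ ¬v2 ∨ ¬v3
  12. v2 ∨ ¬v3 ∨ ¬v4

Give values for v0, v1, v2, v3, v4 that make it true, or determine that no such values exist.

Unit clause (¬v0) forces v0 = False.
Try v1 = False:
  (v0 ∨ v1 ∨ v2) forces v2 = True.
  (v0 ∨ v1 ∨ v3) forces v3 = True.
  clause (v0 ∨ ¬v2 ∨ ¬v3) is falsified — backtrack.
So v1 = True.
Set v2 = False.
  then (v2 ∨ ¬v3) forces v3 = False.
  then (¬v1 ∨ v2 ∨ v4) forces v4 = True.
All clauses satisfied.

v0 = False, v1 = True, v2 = False, v3 = False, v4 = True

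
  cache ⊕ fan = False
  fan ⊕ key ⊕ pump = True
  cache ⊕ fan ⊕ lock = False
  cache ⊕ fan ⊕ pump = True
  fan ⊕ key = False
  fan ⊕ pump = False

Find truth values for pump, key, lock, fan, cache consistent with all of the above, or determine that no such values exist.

pump: True; key: True; lock: False; fan: True; cache: True

cache ⊕ fan = T ⊕ T = False ✓
fan ⊕ key ⊕ pump = T ⊕ T ⊕ T = True ✓
cache ⊕ fan ⊕ lock = T ⊕ T ⊕ F = False ✓
cache ⊕ fan ⊕ pump = T ⊕ T ⊕ T = True ✓
fan ⊕ key = T ⊕ T = False ✓
fan ⊕ pump = T ⊕ T = False ✓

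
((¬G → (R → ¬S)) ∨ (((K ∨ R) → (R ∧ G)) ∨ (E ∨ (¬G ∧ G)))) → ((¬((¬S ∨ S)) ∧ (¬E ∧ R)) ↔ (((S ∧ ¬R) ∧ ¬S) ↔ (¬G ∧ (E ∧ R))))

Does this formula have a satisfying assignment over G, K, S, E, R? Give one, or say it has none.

G: False, K: True, S: False, E: True, R: True

  ((¬G → (R → ¬S)) ∨ (((K ∨ R) → (R ∧ G)) ∨ (E ∨ (¬G ∧ G)))) → ((¬((¬S ∨ S)) ∧ (¬E ∧ R)) ↔ (((S ∧ ¬R) ∧ ¬S) ↔ (¬G ∧ (E ∧ R)))) = True
    (¬G → (R → ¬S)) ∨ (((K ∨ R) → (R ∧ G)) ∨ (E ∨ (¬G ∧ G))) = True
      ¬G → (R → ¬S) = True
        ¬G = True
        R → ¬S = True
          ¬S = True
      ((K ∨ R) → (R ∧ G)) ∨ (E ∨ (¬G ∧ G)) = True
        (K ∨ R) → (R ∧ G) = False
          K ∨ R = True
          R ∧ G = False
        E ∨ (¬G ∧ G) = True
          ¬G ∧ G = False
            ¬G = True
    (¬((¬S ∨ S)) ∧ (¬E ∧ R)) ↔ (((S ∧ ¬R) ∧ ¬S) ↔ (¬G ∧ (E ∧ R))) = True
      ¬((¬S ∨ S)) ∧ (¬E ∧ R) = False
        ¬((¬S ∨ S)) = False
          ¬S ∨ S = True
            ¬S = True
        ¬E ∧ R = False
          ¬E = False
      ((S ∧ ¬R) ∧ ¬S) ↔ (¬G ∧ (E ∧ R)) = False
        (S ∧ ¬R) ∧ ¬S = False
          S ∧ ¬R = False
            ¬R = False
          ¬S = True
        ¬G ∧ (E ∧ R) = True
          ¬G = True
          E ∧ R = True
The formula evaluates to True.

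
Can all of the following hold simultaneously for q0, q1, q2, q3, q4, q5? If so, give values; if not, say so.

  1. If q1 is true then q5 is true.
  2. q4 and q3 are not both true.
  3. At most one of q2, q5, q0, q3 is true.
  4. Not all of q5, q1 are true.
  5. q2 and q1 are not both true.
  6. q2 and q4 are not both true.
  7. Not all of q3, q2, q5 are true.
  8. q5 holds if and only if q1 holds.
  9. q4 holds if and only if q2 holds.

q0=T, q1=F, q2=F, q3=F, q4=F, q5=F

  (1) q1=F ⇒ q5: vacuous ✓
  (2) q4=F, q3=F — not both ✓
  (3) {q2, q5, q0, q3}: 1 true — at most one ✓
  (4) {q5, q1}: 0/2 true — not all ✓
  (5) q2=F, q1=F — not both ✓
  (6) q2=F, q4=F — not both ✓
  (7) {q3, q2, q5}: 0/3 true — not all ✓
  (8) q5=F, q1=F — same ✓
  (9) q4=F, q2=F — same ✓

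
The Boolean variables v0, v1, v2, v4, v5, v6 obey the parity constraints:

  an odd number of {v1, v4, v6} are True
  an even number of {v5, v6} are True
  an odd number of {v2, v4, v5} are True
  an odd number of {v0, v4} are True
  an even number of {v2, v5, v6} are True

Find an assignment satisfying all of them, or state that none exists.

v0 = False; v1 = False; v2 = False; v4 = True; v5 = False; v6 = False

{v1, v4, v6}: 1 true → odd ✓
{v5, v6}: 0 true → even ✓
{v2, v4, v5}: 1 true → odd ✓
{v0, v4}: 1 true → odd ✓
{v2, v5, v6}: 0 true → even ✓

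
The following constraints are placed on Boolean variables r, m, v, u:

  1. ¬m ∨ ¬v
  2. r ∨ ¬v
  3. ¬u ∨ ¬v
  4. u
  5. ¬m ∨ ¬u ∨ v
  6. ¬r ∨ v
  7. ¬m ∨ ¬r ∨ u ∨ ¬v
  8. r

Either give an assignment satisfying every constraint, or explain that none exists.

UNSATISFIABLE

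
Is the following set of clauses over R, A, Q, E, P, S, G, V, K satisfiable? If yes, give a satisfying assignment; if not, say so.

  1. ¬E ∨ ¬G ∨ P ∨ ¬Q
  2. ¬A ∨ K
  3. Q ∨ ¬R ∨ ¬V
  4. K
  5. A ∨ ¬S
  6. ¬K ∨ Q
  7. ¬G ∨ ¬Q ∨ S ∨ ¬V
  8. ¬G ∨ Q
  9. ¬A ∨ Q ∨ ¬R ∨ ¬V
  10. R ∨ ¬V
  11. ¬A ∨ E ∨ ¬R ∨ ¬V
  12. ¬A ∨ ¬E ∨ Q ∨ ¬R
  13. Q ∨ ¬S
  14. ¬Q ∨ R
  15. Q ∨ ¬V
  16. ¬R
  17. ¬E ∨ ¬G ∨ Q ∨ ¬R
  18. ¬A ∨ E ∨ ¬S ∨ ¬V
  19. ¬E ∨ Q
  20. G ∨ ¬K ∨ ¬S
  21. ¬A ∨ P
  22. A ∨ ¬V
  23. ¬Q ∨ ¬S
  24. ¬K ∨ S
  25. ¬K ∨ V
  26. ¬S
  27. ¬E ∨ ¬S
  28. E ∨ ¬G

Case S = True:
  Clause (¬S) is falsified — contradiction.
Case S = False:
  (K) forces K = True.
  Clause (¬K ∨ S) is falsified — contradiction.
Both cases fail, so the formula is unsatisfiable.

Unsatisfiable — no assignment works.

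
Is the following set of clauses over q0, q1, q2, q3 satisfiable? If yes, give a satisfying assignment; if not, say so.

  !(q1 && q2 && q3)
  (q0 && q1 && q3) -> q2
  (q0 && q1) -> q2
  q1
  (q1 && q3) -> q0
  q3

UNSATISFIABLE

Case q1 = True:
  (q3) forces q3 = True.
  (!q1 || !q2 || !q3) forces q2 = False.
  (!q0 || !q1 || q2) forces q0 = False.
  Clause (q0 || !q1 || !q3) is falsified — contradiction.
Case q1 = False:
  Clause (q1) is falsified — contradiction.
Both cases fail, so the formula is unsatisfiable.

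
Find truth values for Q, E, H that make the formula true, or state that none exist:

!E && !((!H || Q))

Q=F, E=F, H=T

  !E = True
  !((!H || Q)) = True
    !H || Q = False
      !H = False
Both conjuncts True, so the formula holds.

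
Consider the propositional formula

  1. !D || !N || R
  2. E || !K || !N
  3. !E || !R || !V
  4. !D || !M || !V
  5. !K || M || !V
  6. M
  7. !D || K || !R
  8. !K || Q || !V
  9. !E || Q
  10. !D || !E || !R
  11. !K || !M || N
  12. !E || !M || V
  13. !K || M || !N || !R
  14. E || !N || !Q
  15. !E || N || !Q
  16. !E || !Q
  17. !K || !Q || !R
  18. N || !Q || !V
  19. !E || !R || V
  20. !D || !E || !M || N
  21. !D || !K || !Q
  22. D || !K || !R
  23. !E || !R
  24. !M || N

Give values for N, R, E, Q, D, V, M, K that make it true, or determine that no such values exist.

N=T, R=T, E=F, Q=F, D=F, V=F, M=T, K=F

Unit clause (M) forces M = True.
In (!M || N) only N is left, so N = True.
Set R = True.
  then (!E || !R) forces E = False.
  then (E || !K || !N) forces K = False.
  then (!D || K || !R) forces D = False.
  then (E || !N || !Q) forces Q = False.
Set V = False.
All clauses satisfied.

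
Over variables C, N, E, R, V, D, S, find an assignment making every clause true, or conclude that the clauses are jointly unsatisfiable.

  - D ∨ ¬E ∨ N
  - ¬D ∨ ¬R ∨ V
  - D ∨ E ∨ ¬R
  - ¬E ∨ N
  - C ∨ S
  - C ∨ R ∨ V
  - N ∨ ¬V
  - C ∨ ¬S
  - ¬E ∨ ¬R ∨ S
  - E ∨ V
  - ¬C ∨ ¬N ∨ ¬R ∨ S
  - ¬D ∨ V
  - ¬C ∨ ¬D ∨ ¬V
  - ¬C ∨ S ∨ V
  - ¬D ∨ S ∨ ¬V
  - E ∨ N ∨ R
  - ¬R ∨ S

Try C = False:
  (C ∨ S) forces S = True.
  clause (C ∨ ¬S) is falsified — backtrack.
So C = True.
Try N = False:
  (¬E ∨ N) forces E = False.
  (N ∨ ¬V) forces V = False.
  clause (E ∨ V) is falsified — backtrack.
So N = True.
Set E = True.
Set R = False.
Set V = True.
  then (¬C ∨ ¬D ∨ ¬V) forces D = False.
Set S = False.
All clauses satisfied.

C = True, N = True, E = True, R = False, V = True, D = False, S = False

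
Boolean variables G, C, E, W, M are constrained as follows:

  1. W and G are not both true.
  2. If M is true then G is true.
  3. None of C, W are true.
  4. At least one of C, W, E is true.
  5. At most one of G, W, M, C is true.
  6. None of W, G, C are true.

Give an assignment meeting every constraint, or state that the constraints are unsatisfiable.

G: False; C: False; E: True; W: False; M: False

  (1) W=F, G=F — not both ✓
  (2) M=F ⇒ G: vacuous ✓
  (3) {C, W}: 0 true — none ✓
  (4) {C, W, E}: 1 true — at least one ✓
  (5) {G, W, M, C}: 0 true — at most one ✓
  (6) {W, G, C}: 0 true — none ✓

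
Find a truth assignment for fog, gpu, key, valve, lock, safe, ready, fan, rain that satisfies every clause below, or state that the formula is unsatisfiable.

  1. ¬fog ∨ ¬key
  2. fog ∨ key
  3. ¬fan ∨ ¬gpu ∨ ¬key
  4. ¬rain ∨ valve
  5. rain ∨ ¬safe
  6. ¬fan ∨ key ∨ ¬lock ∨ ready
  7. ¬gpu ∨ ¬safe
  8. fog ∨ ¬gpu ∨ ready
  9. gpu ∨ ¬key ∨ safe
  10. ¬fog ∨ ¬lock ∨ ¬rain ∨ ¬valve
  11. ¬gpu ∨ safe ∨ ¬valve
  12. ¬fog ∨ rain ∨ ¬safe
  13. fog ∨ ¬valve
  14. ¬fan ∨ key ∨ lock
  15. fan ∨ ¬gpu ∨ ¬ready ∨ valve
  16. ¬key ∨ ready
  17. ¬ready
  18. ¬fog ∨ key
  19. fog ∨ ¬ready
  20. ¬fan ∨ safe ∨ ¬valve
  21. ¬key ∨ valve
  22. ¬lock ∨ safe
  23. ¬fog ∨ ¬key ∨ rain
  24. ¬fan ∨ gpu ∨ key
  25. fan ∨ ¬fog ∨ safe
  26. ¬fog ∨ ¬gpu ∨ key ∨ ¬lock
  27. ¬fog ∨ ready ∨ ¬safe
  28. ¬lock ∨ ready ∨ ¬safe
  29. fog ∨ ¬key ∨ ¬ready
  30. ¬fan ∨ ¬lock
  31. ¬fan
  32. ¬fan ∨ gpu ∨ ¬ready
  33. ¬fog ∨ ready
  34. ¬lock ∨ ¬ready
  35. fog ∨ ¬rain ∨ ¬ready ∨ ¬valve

Case ready = True:
  Clause (¬ready) is falsified — contradiction.
Case ready = False:
  (¬key ∨ ready) forces key = False.
  (fog ∨ key) forces fog = True.
  Clause (¬fog ∨ key) is falsified — contradiction.
Both cases fail, so the formula is unsatisfiable.

No satisfying assignment exists.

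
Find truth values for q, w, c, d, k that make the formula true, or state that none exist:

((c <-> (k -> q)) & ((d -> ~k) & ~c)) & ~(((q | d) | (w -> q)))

q: False; w: True; c: False; d: False; k: True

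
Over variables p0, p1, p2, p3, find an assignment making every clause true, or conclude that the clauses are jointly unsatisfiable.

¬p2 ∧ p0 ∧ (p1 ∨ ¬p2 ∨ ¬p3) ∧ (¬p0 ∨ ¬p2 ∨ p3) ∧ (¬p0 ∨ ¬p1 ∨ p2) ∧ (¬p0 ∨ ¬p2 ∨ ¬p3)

Unit clause (¬p2) forces p2 = False.
Unit clause (p0) forces p0 = True.
In (¬p0 ∨ ¬p1 ∨ p2) only ¬p1 is left, so p1 = False.
Set p3 = True.
Check each clause:
  (¬p2): ¬p2 holds.
  (p0): p0 holds.
  (p1 ∨ ¬p2 ∨ ¬p3): ¬p2 holds.
  (¬p0 ∨ ¬p2 ∨ p3): ¬p2 holds.
  (¬p0 ∨ ¬p1 ∨ p2): ¬p1 holds.
  (¬p0 ∨ ¬p2 ∨ ¬p3): ¬p2 holds.
All clauses satisfied.

p0 = True; p1 = False; p2 = False; p3 = True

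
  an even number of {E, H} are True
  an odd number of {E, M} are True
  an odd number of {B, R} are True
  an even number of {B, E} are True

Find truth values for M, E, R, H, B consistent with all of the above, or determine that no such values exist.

M = False, E = True, R = False, H = True, B = True

{E, H}: 2 true → even ✓
{E, M}: 1 true → odd ✓
{B, R}: 1 true → odd ✓
{B, E}: 2 true → even ✓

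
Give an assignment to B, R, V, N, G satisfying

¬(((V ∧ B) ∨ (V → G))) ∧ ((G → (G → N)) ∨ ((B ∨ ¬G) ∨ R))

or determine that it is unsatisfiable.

B = False; R = False; V = True; N = False; G = False

  ¬(((V ∧ B) ∨ (V → G))) = True
    (V ∧ B) ∨ (V → G) = False
      V ∧ B = False
      V → G = False
  (G → (G → N)) ∨ ((B ∨ ¬G) ∨ R) = True
    G → (G → N) = True
      G → N = True
    (B ∨ ¬G) ∨ R = True
      B ∨ ¬G = True
        ¬G = True
Both conjuncts True, so the formula holds.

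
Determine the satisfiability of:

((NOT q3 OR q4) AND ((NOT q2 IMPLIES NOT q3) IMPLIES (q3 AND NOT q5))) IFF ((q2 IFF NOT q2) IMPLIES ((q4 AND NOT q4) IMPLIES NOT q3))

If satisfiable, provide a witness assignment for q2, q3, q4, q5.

q2 = False; q3 = True; q4 = True; q5 = True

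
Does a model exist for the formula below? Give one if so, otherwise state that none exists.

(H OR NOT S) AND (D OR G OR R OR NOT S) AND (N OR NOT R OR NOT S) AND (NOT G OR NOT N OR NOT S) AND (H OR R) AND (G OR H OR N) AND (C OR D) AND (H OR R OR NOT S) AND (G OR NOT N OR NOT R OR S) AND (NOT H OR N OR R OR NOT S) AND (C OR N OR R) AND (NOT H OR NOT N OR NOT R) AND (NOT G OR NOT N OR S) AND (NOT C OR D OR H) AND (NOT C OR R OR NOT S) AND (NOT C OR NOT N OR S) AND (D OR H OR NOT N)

R = False, N = True, D = True, G = False, H = True, C = False, S = False

Set R = False.
  then (H OR R) forces H = True.
Set N = True.
Try D = False:
  (C OR D) forces C = True.
  (NOT C OR R OR NOT S) forces S = False.
  clause (NOT C OR NOT N OR S) is falsified — backtrack.
So D = True.
Set G = False.
Try C = True:
  (NOT C OR R OR NOT S) forces S = False.
  clause (NOT C OR NOT N OR S) is falsified — backtrack.
So C = False.
Set S = False.
All clauses satisfied.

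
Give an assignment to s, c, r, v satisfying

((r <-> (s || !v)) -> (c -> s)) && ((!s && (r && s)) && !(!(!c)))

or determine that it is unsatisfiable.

Case s = True: the conjunct !s is False.
Case s = False: the conjunct s is False.
Both cases fail — unsatisfiable.

The formula is unsatisfiable.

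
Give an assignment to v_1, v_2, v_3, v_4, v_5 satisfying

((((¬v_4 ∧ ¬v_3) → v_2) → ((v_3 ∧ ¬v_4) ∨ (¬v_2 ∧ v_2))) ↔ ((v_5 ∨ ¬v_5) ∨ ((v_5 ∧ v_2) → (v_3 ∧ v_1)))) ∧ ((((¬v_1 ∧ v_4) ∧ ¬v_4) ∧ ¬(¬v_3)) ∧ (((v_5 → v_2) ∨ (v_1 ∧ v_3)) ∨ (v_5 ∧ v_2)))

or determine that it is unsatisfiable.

Case v_4 = True: the conjunct ¬v_4 is False.
Case v_4 = False: the conjunct v_4 is False.
Both cases fail — unsatisfiable.

The formula is unsatisfiable.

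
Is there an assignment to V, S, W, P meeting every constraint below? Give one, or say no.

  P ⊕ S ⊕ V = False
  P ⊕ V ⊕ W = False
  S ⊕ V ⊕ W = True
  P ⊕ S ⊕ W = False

V=T, S=T, W=T, P=F

P ⊕ S ⊕ V = F ⊕ T ⊕ T = False ✓
P ⊕ V ⊕ W = F ⊕ T ⊕ T = False ✓
S ⊕ V ⊕ W = T ⊕ T ⊕ T = True ✓
P ⊕ S ⊕ W = F ⊕ T ⊕ T = False ✓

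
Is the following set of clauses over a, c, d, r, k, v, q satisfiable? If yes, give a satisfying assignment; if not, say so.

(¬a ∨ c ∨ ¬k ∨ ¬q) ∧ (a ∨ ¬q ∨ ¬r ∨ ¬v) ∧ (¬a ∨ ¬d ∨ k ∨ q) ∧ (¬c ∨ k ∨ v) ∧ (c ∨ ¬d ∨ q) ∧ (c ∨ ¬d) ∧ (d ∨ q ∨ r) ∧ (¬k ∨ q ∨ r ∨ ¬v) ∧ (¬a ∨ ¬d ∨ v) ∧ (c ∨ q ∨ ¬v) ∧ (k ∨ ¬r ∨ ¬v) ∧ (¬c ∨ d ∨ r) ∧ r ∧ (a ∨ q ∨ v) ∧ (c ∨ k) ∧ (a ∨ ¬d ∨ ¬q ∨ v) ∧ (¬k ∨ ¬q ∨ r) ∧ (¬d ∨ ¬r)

a: True, c: True, d: False, r: True, k: True, v: False, q: True

Unit clause (r) forces r = True.
In (¬d ∨ ¬r) only ¬d is left, so d = False.
Set a = True.
Set c = True.
Try k = False:
  (¬c ∨ k ∨ v) forces v = True.
  clause (k ∨ ¬r ∨ ¬v) is falsified — backtrack.
So k = True.
Set v = False.
Set q = True.
All clauses satisfied.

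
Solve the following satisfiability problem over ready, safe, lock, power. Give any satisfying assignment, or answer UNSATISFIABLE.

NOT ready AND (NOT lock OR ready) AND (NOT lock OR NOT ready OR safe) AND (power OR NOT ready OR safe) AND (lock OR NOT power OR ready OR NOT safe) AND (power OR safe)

Unit clause (NOT ready) forces ready = False.
In (NOT lock OR ready) only NOT lock is left, so lock = False.
Set safe = True.
  then (lock OR NOT power OR ready OR NOT safe) forces power = False.
Check each clause:
  (NOT ready): NOT ready holds.
  (NOT lock OR ready): NOT lock holds.
  (NOT lock OR NOT ready OR safe): NOT lock holds.
  (power OR NOT ready OR safe): NOT ready holds.
  (lock OR NOT power OR ready OR NOT safe): NOT power holds.
  (power OR safe): safe holds.
All clauses satisfied.

ready = False, safe = True, lock = False, power = False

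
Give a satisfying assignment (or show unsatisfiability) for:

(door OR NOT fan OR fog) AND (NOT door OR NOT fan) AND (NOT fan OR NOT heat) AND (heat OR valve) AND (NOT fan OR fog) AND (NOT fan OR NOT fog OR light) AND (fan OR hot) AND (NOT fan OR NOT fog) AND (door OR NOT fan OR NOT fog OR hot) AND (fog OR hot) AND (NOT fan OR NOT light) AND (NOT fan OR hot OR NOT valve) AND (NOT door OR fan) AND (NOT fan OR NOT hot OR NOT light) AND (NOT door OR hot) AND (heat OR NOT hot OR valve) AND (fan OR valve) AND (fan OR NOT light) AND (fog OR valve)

light = False, fan = False, valve = True, door = False, heat = False, fog = False, hot = True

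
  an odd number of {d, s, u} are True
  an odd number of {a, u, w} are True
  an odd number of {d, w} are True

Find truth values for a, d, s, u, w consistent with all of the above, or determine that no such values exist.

a = False, d = False, s = True, u = False, w = True

{d, s, u}: 1 true → odd ✓
{a, u, w}: 1 true → odd ✓
{d, w}: 1 true → odd ✓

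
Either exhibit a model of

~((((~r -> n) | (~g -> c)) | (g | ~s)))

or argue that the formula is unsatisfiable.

c=F, s=T, g=F, n=F, r=F

  ~((((~r -> n) | (~g -> c)) | (g | ~s))) = True
    ((~r -> n) | (~g -> c)) | (g | ~s) = False
      (~r -> n) | (~g -> c) = False
        ~r -> n = False
          ~r = True
        ~g -> c = False
          ~g = True
      g | ~s = False
        ~s = False
The formula evaluates to True.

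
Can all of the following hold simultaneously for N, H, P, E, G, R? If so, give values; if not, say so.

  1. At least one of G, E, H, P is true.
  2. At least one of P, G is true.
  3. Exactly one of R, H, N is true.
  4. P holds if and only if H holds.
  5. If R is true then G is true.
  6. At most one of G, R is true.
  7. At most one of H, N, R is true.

N: True, H: False, P: False, E: False, G: True, R: False

  (1) {G, E, H, P}: 1 true — at least one ✓
  (2) {P, G}: 1 true — at least one ✓
  (3) {R, H, N}: 1 true — exactly one ✓
  (4) P=F, H=F — same ✓
  (5) R=F ⇒ G: vacuous ✓
  (6) {G, R}: 1 true — at most one ✓
  (7) {H, N, R}: 1 true — at most one ✓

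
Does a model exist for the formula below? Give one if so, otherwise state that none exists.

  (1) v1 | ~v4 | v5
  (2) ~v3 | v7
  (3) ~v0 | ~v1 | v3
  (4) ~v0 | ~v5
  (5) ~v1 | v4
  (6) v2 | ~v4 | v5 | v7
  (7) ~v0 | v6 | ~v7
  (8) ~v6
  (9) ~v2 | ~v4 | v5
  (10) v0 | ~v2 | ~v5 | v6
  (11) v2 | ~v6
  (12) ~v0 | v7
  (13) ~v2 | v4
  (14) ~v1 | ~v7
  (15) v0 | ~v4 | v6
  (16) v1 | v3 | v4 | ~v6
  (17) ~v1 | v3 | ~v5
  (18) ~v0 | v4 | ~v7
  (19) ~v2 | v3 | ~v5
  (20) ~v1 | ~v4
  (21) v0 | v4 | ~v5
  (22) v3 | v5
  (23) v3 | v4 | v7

Unit clause (~v6) forces v6 = False.
Try v0 = True:
  (~v0 | ~v5) forces v5 = False.
  (~v0 | v6 | ~v7) forces v7 = False.
  clause (~v0 | v7) is falsified — backtrack.
So v0 = False.
  then (v0 | ~v4 | v6) forces v4 = False.
  then (v0 | v4 | ~v5) forces v5 = False.
  then (v3 | v5) forces v3 = True.
  then (~v3 | v7) forces v7 = True.
  then (~v1 | v4) forces v1 = False.
  then (~v2 | v4) forces v2 = False.
All clauses satisfied.

v0=F, v1=F, v2=F, v3=T, v4=F, v5=F, v6=F, v7=T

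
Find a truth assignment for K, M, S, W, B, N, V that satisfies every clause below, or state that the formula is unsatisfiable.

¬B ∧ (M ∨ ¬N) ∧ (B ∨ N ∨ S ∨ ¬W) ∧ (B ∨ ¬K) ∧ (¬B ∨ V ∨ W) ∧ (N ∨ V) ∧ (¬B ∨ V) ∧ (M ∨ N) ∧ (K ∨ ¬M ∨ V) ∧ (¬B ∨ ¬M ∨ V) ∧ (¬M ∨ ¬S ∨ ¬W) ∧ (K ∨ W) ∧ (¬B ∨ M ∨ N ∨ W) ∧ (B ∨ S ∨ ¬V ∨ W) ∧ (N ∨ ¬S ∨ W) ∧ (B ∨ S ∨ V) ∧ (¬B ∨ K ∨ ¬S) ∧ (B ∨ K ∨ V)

K = False, M = True, S = False, W = True, B = False, N = True, V = True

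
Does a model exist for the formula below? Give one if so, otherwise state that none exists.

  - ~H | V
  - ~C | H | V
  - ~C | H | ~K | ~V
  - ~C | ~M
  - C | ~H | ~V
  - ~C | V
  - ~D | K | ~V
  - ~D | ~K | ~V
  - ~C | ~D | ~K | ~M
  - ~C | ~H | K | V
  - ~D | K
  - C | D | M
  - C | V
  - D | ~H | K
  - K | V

M: True, H: False, D: False, C: False, K: False, V: True

Set M = True.
  then (~C | ~M) forces C = False.
  then (C | V) forces V = True.
  then (C | ~H | ~V) forces H = False.
Set D = False.
Set K = False.
All clauses satisfied.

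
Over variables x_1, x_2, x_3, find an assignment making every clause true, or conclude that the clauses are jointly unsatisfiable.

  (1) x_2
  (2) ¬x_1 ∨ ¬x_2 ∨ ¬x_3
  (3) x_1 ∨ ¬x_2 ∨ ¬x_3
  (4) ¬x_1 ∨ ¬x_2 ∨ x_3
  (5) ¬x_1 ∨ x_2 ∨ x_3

Unit clause (x_2) forces x_2 = True.
Try x_1 = True:
  (¬x_1 ∨ ¬x_2 ∨ ¬x_3) forces x_3 = False.
  clause (¬x_1 ∨ ¬x_2 ∨ x_3) is falsified — backtrack.
So x_1 = False.
  then (x_1 ∨ ¬x_2 ∨ ¬x_3) forces x_3 = False.
Check each clause:
  (x_2): x_2 holds.
  (¬x_1 ∨ ¬x_2 ∨ ¬x_3): ¬x_1 holds.
  (x_1 ∨ ¬x_2 ∨ ¬x_3): ¬x_3 holds.
  (¬x_1 ∨ ¬x_2 ∨ x_3): ¬x_1 holds.
  (¬x_1 ∨ x_2 ∨ x_3): ¬x_1 holds.
All clauses satisfied.

x_1 = False, x_2 = True, x_3 = False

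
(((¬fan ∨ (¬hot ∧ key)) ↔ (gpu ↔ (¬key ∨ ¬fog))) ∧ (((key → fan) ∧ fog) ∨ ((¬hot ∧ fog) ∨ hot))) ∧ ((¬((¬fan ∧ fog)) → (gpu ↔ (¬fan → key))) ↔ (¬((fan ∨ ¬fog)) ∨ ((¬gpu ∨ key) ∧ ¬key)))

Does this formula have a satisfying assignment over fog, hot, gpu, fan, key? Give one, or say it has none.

fog = False, hot = True, gpu = False, fan = True, key = True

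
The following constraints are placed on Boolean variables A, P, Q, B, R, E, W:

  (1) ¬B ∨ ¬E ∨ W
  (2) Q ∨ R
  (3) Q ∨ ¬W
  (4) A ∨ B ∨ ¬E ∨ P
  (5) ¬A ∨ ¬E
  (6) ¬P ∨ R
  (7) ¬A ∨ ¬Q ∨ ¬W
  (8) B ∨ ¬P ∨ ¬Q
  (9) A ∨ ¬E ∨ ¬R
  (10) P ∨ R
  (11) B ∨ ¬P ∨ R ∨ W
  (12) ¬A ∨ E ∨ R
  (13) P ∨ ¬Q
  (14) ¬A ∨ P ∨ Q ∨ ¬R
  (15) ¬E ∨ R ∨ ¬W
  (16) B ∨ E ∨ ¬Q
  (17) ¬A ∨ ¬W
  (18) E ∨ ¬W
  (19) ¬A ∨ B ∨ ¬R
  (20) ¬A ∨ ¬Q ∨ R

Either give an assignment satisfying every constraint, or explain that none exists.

Set A = False.
Set P = False.
  then (P ∨ R) forces R = True.
  then (P ∨ ¬Q) forces Q = False.
  then (Q ∨ ¬W) forces W = False.
  then (A ∨ ¬E ∨ ¬R) forces E = False.
Set B = True.
All clauses satisfied.

A=F, P=F, Q=F, B=T, R=T, E=F, W=F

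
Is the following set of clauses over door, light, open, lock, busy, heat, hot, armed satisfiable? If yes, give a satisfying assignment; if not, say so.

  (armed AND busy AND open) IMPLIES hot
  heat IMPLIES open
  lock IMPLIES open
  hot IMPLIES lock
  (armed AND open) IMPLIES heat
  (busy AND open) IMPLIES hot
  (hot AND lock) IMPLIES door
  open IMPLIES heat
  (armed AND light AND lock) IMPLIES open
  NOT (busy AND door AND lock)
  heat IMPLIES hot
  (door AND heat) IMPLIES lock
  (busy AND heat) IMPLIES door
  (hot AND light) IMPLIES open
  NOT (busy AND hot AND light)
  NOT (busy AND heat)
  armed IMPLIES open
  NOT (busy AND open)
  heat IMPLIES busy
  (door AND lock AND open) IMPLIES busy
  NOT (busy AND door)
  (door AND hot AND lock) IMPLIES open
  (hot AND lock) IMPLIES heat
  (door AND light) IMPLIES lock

door=F; light=T; open=F; lock=F; busy=T; heat=F; hot=F; armed=F

Set door = False.
Set light = True.
Set open = False.
  then (NOT lock OR open) forces lock = False.
  then (NOT armed OR open) forces armed = False.
  then (NOT hot OR NOT light OR open) forces hot = False.
  then (NOT heat OR open) forces heat = False.
Set busy = True.
All clauses satisfied.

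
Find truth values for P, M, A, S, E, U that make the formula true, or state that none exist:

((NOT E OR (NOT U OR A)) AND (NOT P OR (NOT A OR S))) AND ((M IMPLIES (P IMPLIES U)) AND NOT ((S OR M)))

P: True, M: False, A: False, S: False, E: True, U: False

  (NOT E OR (NOT U OR A)) AND (NOT P OR (NOT A OR S)) = True
    NOT E OR (NOT U OR A) = True
      NOT E = False
      NOT U OR A = True
        NOT U = True
    NOT P OR (NOT A OR S) = True
      NOT P = False
      NOT A OR S = True
        NOT A = True
  (M IMPLIES (P IMPLIES U)) AND NOT ((S OR M)) = True
    M IMPLIES (P IMPLIES U) = True
      P IMPLIES U = False
    NOT ((S OR M)) = True
      S OR M = False
Both conjuncts True, so the formula holds.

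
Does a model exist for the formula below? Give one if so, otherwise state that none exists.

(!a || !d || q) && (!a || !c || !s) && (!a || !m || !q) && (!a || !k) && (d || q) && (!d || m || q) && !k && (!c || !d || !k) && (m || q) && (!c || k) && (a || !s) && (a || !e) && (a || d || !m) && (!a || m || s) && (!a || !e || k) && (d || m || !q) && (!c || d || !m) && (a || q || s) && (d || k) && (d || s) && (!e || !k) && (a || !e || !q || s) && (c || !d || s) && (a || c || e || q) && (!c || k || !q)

s: True, d: True, c: False, e: False, k: False, m: False, a: True, q: True

Unit clause (!k) forces k = False.
In (!c || k) only !c is left, so c = False.
In (d || k) only d is left, so d = True.
In (c || !d || s) only s is left, so s = True.
In (a || !s) only a is left, so a = True.
In (!a || !e || k) only !e is left, so e = False.
In (!a || !d || q) only q is left, so q = True.
In (!a || !m || !q) only !m is left, so m = False.
All clauses satisfied.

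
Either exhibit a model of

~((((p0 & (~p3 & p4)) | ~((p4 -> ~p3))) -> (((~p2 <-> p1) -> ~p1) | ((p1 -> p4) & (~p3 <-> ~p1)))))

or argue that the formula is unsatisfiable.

p0 = True; p1 = True; p2 = False; p3 = False; p4 = True

  ~((((p0 & (~p3 & p4)) | ~((p4 -> ~p3))) -> (((~p2 <-> p1) -> ~p1) | ((p1 -> p4) & (~p3 <-> ~p1))))) = True
    ((p0 & (~p3 & p4)) | ~((p4 -> ~p3))) -> (((~p2 <-> p1) -> ~p1) | ((p1 -> p4) & (~p3 <-> ~p1))) = False
      (p0 & (~p3 & p4)) | ~((p4 -> ~p3)) = True
        p0 & (~p3 & p4) = True
          ~p3 & p4 = True
            ~p3 = True
        ~((p4 -> ~p3)) = False
          p4 -> ~p3 = True
            ~p3 = True
      ((~p2 <-> p1) -> ~p1) | ((p1 -> p4) & (~p3 <-> ~p1)) = False
        (~p2 <-> p1) -> ~p1 = False
          ~p2 <-> p1 = True
            ~p2 = True
          ~p1 = False
        (p1 -> p4) & (~p3 <-> ~p1) = False
          p1 -> p4 = True
          ~p3 <-> ~p1 = False
            ~p3 = True
            ~p1 = False
The formula evaluates to True.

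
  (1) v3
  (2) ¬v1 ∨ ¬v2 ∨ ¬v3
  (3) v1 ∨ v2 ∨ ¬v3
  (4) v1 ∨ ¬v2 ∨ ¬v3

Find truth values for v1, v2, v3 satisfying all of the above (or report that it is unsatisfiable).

Unit clause (v3) forces v3 = True.
Try v1 = False:
  (v1 ∨ v2 ∨ ¬v3) forces v2 = True.
  clause (v1 ∨ ¬v2 ∨ ¬v3) is falsified — backtrack.
So v1 = True.
  then (¬v1 ∨ ¬v2 ∨ ¬v3) forces v2 = False.
Check each clause:
  (v3): v3 holds.
  (¬v1 ∨ ¬v2 ∨ ¬v3): ¬v2 holds.
  (v1 ∨ v2 ∨ ¬v3): v1 holds.
  (v1 ∨ ¬v2 ∨ ¬v3): v1 holds.
All clauses satisfied.

v1=T, v2=F, v3=T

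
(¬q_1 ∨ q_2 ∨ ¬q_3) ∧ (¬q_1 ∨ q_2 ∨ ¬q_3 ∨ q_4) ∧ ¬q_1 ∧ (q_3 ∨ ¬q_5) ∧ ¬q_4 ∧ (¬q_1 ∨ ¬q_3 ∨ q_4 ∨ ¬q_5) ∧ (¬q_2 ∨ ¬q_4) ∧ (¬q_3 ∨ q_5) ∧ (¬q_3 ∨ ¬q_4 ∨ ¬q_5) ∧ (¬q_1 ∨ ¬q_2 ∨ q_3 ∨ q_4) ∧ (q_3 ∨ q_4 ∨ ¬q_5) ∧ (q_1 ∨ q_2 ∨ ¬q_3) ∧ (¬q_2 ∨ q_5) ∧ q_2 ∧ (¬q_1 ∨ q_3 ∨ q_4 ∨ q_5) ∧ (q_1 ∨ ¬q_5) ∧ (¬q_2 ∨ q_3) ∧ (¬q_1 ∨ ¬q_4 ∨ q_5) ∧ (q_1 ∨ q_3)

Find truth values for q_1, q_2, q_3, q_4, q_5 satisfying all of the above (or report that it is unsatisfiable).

Case q_1 = True:
  Clause (¬q_1) is falsified — contradiction.
Case q_1 = False:
  (¬q_4) forces q_4 = False.
  (q_2) forces q_2 = True.
  (¬q_2 ∨ q_5) forces q_5 = True.
  Clause (q_1 ∨ ¬q_5) is falsified — contradiction.
Both cases fail, so the formula is unsatisfiable.

Unsatisfiable — no assignment works.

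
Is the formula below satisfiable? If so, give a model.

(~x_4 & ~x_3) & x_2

x_2=T, x_3=F, x_4=F

  ~x_4 & ~x_3 = True
    ~x_4 = True
    ~x_3 = True
Both conjuncts True, so the formula holds.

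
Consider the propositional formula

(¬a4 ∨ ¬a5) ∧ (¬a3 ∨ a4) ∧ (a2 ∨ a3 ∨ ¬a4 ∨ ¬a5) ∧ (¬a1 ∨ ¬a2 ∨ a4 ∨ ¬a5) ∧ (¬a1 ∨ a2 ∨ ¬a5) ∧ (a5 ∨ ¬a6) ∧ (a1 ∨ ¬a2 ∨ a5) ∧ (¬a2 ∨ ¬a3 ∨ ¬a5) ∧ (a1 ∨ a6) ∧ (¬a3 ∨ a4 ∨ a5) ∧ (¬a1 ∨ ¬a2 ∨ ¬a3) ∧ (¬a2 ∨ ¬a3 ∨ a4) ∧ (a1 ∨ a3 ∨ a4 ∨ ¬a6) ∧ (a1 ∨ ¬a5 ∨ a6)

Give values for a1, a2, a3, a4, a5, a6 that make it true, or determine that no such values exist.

Try a1 = False:
  (a1 ∨ a6) forces a6 = True.
  (a5 ∨ ¬a6) forces a5 = True.
  (¬a4 ∨ ¬a5) forces a4 = False.
  (¬a3 ∨ a4) forces a3 = False.
  clause (a1 ∨ a3 ∨ a4 ∨ ¬a6) is falsified — backtrack.
So a1 = True.
Set a2 = True.
  then (¬a1 ∨ ¬a2 ∨ ¬a3) forces a3 = False.
Set a4 = False.
  then (¬a1 ∨ ¬a2 ∨ a4 ∨ ¬a5) forces a5 = False.
  then (a5 ∨ ¬a6) forces a6 = False.
All clauses satisfied.

a1=T, a2=T, a3=F, a4=F, a5=F, a6=F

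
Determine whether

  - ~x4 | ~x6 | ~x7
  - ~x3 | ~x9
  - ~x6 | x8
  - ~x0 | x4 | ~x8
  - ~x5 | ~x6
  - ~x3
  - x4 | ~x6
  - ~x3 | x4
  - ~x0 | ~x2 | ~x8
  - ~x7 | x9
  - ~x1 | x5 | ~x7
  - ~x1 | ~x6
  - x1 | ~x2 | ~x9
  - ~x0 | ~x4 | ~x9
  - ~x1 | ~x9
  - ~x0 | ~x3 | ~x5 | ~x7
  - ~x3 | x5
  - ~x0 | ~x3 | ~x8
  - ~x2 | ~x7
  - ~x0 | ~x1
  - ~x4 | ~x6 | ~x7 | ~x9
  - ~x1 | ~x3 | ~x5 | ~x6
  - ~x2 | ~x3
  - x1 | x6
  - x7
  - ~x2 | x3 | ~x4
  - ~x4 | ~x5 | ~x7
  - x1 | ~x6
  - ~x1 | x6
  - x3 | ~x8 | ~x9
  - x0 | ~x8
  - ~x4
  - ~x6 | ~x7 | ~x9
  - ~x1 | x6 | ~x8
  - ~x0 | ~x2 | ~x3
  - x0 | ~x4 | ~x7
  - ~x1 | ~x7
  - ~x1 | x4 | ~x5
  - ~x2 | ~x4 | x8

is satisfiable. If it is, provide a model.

Unsatisfiable

Case x4 = True:
  Clause (~x4) is falsified — contradiction.
Case x4 = False:
  (~x3) forces x3 = False.
  (x4 | ~x6) forces x6 = False.
  (x1 | x6) forces x1 = True.
  Clause (~x1 | x6) is falsified — contradiction.
Both cases fail, so the formula is unsatisfiable.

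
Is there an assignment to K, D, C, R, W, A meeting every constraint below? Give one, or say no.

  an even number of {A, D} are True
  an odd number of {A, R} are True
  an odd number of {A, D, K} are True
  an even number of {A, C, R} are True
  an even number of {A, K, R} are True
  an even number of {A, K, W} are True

K = True, D = True, C = True, R = False, W = False, A = True

{A, D}: 2 true → even ✓
{A, R}: 1 true → odd ✓
{A, D, K}: 3 true → odd ✓
{A, C, R}: 2 true → even ✓
{A, K, R}: 2 true → even ✓
{A, K, W}: 2 true → even ✓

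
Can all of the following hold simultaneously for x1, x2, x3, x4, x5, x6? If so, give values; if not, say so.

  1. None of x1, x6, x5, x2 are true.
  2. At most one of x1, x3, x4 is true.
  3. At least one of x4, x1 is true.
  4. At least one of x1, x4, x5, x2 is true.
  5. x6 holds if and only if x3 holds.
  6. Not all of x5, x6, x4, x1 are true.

x1 = False, x2 = False, x3 = False, x4 = True, x5 = False, x6 = False

  (1) {x1, x6, x5, x2}: 0 true — none ✓
  (2) {x1, x3, x4}: 1 true — at most one ✓
  (3) {x4, x1}: 1 true — at least one ✓
  (4) {x1, x4, x5, x2}: 1 true — at least one ✓
  (5) x6=F, x3=F — same ✓
  (6) {x5, x6, x4, x1}: 1/4 true — not all ✓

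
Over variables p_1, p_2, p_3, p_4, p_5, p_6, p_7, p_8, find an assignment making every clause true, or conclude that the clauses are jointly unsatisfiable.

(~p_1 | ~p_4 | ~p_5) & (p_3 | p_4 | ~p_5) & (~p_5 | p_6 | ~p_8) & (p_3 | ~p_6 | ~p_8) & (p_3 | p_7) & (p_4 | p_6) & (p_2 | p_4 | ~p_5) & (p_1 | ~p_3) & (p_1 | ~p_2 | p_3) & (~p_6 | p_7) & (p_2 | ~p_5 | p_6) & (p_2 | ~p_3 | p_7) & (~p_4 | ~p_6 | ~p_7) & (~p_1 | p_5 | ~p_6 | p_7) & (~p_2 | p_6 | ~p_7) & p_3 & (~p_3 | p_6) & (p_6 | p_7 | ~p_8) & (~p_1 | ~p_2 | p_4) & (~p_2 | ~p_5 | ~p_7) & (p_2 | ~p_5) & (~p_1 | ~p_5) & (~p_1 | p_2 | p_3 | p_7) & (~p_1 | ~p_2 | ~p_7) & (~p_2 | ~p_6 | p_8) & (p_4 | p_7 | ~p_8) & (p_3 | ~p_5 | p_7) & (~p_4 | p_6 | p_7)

p_1 = True, p_2 = False, p_3 = True, p_4 = False, p_5 = False, p_6 = True, p_7 = True, p_8 = True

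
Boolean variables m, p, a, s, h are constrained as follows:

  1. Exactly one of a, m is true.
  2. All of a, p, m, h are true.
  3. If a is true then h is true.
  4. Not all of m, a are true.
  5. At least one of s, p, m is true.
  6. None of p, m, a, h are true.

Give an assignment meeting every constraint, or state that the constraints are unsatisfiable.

Unsatisfiable — no assignment works.

Case m = True:
  Constraint (6) is violated (m=T) — contradiction.
Case m = False:
  Constraint (2) is violated (m=F) — contradiction.
Both cases fail — unsatisfiable.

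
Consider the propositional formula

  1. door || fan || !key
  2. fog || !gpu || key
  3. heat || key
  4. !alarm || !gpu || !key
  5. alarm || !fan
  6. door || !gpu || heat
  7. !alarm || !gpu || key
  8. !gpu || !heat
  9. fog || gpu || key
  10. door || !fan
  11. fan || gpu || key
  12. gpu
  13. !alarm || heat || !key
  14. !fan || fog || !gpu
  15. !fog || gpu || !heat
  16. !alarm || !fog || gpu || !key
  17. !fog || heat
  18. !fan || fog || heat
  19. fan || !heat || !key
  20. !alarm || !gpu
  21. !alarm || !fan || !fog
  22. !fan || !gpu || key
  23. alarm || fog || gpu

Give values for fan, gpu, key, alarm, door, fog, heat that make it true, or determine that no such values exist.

fan=F; gpu=T; key=T; alarm=F; door=T; fog=F; heat=F

Unit clause (gpu) forces gpu = True.
In (!alarm || !gpu) only !alarm is left, so alarm = False.
In (alarm || !fan) only !fan is left, so fan = False.
In (!gpu || !heat) only !heat is left, so heat = False.
In (!fog || heat) only !fog is left, so fog = False.
In (fog || !gpu || key) only key is left, so key = True.
In (door || !gpu || heat) only door is left, so door = True.
All clauses satisfied.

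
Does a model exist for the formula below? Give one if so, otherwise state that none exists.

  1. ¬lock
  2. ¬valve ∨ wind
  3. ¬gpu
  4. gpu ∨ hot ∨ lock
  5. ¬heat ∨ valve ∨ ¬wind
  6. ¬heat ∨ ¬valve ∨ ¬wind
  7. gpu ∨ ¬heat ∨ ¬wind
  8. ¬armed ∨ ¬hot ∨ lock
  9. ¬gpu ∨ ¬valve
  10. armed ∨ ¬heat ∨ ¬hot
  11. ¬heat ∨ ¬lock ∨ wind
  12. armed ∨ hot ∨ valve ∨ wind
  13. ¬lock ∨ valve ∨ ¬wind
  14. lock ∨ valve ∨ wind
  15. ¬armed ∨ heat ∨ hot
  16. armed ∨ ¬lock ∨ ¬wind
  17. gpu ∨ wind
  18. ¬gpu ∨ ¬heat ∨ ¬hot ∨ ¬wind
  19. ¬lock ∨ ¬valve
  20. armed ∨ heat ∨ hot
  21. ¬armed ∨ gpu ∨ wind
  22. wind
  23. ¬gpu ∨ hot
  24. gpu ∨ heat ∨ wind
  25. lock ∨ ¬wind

Case wind = True:
  (¬lock) forces lock = False.
  Clause (lock ∨ ¬wind) is falsified — contradiction.
Case wind = False:
  Clause (wind) is falsified — contradiction.
Both cases fail, so the formula is unsatisfiable.

Unsatisfiable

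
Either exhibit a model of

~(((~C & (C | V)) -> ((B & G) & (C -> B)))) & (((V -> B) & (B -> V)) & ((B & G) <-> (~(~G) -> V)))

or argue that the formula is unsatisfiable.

Unsatisfiable — no assignment works.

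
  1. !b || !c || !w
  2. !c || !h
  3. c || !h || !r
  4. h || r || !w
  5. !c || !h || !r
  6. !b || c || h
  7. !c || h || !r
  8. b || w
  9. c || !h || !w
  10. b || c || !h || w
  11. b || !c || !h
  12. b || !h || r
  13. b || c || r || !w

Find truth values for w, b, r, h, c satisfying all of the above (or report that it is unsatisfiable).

Set w = False.
  then (b || w) forces b = True.
Set r = False.
Set h = True.
  then (!c || !h) forces c = False.
All clauses satisfied.

w = False, b = True, r = False, h = True, c = False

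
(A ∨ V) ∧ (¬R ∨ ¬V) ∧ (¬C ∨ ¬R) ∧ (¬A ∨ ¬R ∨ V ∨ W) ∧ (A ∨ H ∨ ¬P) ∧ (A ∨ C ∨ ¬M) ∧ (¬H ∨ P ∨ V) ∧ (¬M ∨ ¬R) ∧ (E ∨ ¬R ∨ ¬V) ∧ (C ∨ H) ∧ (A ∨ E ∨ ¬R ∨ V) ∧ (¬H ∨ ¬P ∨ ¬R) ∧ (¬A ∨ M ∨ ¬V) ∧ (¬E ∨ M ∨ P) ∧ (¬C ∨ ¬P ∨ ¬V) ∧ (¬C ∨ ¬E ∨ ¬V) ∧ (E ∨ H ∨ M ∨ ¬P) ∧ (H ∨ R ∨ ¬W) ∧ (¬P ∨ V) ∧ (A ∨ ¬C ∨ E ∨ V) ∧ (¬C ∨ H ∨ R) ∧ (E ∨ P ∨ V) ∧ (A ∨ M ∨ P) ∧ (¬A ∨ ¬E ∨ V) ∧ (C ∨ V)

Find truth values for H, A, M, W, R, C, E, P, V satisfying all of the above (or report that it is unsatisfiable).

H = True; A = True; M = True; W = True; R = False; C = False; E = True; P = False; V = True

Try H = False:
  (C ∨ H) forces C = True.
  (¬C ∨ ¬R) forces R = False.
  clause (¬C ∨ H ∨ R) is falsified — backtrack.
So H = True.
Set A = True.
Try M = False:
  (¬A ∨ M ∨ ¬V) forces V = False.
  (¬H ∨ P ∨ V) forces P = True.
  clause (¬P ∨ V) is falsified — backtrack.
So M = True.
  then (¬M ∨ ¬R) forces R = False.
Set W = True.
Set C = False.
  then (C ∨ V) forces V = True.
Set E = True.
Set P = False.
All clauses satisfied.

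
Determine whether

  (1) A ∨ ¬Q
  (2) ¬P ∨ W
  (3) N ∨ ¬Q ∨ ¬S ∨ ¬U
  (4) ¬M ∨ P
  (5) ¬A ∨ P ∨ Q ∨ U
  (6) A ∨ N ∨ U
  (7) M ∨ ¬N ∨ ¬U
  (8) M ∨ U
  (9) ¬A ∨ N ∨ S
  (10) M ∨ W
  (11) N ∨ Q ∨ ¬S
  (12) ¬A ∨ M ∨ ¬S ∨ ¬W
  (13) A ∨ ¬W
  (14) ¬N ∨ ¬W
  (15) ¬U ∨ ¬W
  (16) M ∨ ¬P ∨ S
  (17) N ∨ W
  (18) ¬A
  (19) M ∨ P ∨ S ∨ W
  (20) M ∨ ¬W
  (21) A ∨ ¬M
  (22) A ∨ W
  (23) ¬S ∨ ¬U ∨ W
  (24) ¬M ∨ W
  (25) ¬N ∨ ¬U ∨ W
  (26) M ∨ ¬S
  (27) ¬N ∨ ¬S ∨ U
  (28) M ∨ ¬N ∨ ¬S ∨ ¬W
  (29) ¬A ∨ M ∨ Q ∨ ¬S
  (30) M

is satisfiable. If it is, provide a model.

Case A = True:
  Clause (¬A) is falsified — contradiction.
Case A = False:
  (A ∨ ¬Q) forces Q = False.
  (A ∨ ¬W) forces W = False.
  Clause (A ∨ W) is falsified — contradiction.
Both cases fail, so the formula is unsatisfiable.

Unsatisfiable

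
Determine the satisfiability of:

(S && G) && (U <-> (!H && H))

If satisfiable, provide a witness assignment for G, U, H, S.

G: True, U: False, H: False, S: True

  S && G = True
  U <-> (!H && H) = True
    !H && H = False
      !H = True
Both conjuncts True, so the formula holds.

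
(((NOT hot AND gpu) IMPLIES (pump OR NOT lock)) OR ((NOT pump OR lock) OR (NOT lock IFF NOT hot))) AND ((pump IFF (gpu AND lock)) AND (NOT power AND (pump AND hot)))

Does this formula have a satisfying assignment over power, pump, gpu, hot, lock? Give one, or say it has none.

power = False; pump = True; gpu = True; hot = True; lock = True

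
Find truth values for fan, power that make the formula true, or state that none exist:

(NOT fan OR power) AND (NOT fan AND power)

fan: False, power: True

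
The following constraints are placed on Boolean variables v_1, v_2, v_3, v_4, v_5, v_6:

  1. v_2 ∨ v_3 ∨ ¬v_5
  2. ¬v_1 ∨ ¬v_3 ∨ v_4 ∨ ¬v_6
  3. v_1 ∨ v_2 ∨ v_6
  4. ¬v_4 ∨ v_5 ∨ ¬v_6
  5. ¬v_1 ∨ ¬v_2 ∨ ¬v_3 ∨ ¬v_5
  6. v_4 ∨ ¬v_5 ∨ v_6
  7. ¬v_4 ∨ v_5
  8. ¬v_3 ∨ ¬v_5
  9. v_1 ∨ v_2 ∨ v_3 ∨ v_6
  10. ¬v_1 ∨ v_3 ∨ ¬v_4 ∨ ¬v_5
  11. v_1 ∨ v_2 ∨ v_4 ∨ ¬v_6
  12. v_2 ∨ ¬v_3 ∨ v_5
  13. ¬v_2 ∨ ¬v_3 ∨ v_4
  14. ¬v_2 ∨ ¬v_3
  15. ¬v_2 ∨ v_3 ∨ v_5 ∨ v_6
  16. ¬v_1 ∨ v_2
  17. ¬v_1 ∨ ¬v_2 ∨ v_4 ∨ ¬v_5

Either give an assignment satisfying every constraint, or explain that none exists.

Set v_1 = False.
Set v_2 = True.
  then (¬v_2 ∨ ¬v_3) forces v_3 = False.
Set v_4 = False.
Set v_5 = True.
  then (v_4 ∨ ¬v_5 ∨ v_6) forces v_6 = True.
All clauses satisfied.

v_1 = False, v_2 = True, v_3 = False, v_4 = False, v_5 = True, v_6 = True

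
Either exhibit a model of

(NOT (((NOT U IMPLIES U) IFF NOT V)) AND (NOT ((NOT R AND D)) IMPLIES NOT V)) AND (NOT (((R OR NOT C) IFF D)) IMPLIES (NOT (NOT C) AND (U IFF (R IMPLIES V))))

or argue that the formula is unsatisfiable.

R = True, D = True, C = False, V = False, U = False

  NOT (((NOT U IMPLIES U) IFF NOT V)) AND (NOT ((NOT R AND D)) IMPLIES NOT V) = True
    NOT (((NOT U IMPLIES U) IFF NOT V)) = True
      (NOT U IMPLIES U) IFF NOT V = False
        NOT U IMPLIES U = False
          NOT U = True
        NOT V = True
    NOT ((NOT R AND D)) IMPLIES NOT V = True
      NOT ((NOT R AND D)) = True
        NOT R AND D = False
          NOT R = False
      NOT V = True
  NOT (((R OR NOT C) IFF D)) IMPLIES (NOT (NOT C) AND (U IFF (R IMPLIES V))) = True
    NOT (((R OR NOT C) IFF D)) = False
      (R OR NOT C) IFF D = True
        R OR NOT C = True
          NOT C = True
    NOT (NOT C) AND (U IFF (R IMPLIES V)) = False
      NOT (NOT C) = False
        NOT C = True
      U IFF (R IMPLIES V) = True
        R IMPLIES V = False
Both conjuncts True, so the formula holds.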